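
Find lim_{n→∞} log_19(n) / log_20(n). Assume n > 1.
lim = ln(20) / ln(19) = log_19(20)

Change of base: log_19(n) = ln n / ln 19 and log_20(n) = ln n / ln 20. The ratio is (ln n / ln 19) · (ln 20 / ln n) = ln 20 / ln 19, a constant independent of n. So the limit is ln 20 / ln 19 = log_19(20).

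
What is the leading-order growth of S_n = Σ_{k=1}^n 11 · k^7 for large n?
S_n ~ 11 · n^8 / 8

By integral comparison (Euler-Maclaurin), Σ_{k=1}^n 11 · k^7 = 11 · ∫_0^n x^7 dx + O(n^7) = 11 · n^8/8 + O(n^7). (Equivalently, Faulhaber's formula gives the same leading term.)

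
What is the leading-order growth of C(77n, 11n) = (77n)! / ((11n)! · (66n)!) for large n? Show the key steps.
C(77n, 11n) ~ (823543/46656)^(11n) · sqrt(7/(12π·11n))

Write N = 11n. Apply Stirling to each factorial:
  (7N)! ~ sqrt(2π·7N) · (7N/e)^(7N),
  N! ~ sqrt(2π N) · (N/e)^N,
  (6N)! ~ sqrt(2π·6N) · (6N/e)^(6N).
The exponential factors combine to (7N)^(7N) / (N^N · (6N)^(6N)) = 7^(7N)/6^(6N) = (7^7/6^6)^N = (823543/46656)^N.
The square-root prefactors combine to sqrt(2π·7N) / (sqrt(2π N)·sqrt(2π·6N)) = sqrt(7 / (2π·6·N)) = sqrt(7/(12π·11n)).
Substituting N = 11n: C(77n, 11n) ~ (823543/46656)^(11n) · sqrt(7/(12π·11n)).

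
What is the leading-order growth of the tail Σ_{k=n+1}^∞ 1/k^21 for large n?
Σ_{k>n} 1/k^21 ~ 1/(20 · n^20)

Compare to the integral: ∫_{n}^∞ x^(−21) dx = [−x^(−20)/20]_{n}^∞ = 1/((21−1)·n^20). Euler-Maclaurin then gives
  Σ_{k>n} 1/k^21 = ∫_{n}^∞ dx/x^21 − 1/(2·n^21) + O(1/n^22).
(Equivalently this is ζ(21) − Σ_{k≤n} 1/k^21.)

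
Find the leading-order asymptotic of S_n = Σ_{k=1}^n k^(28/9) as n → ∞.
S_n ~ (9/37) · n^(37/9)

Integral comparison: Σ_{k=1}^n k^(28/9) = ∫_0^n x^(28/9) dx + O(n^(28/9)). The integral is n^(1 + 28/9) / (1 + 28/9) = n^((28+9)/9) / ((28+9)/9) = (9/37) · n^(37/9).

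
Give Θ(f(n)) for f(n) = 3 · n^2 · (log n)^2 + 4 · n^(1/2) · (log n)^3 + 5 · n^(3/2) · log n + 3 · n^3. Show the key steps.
f(n) ∈ Θ(n^3)

Compare the terms by growth order. For large n, n^a · (log n)^b dominates n^a' · (log n)^b' iff a > a', or (a = a' and b > b'). Ranking the 4 terms shows the dominant one is 3 · n^3. Hence f(n) ∈ Θ(n^3).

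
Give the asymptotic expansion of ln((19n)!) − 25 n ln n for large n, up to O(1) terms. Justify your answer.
ln((19n)!) − 25 n ln n = −6 n ln n + 19(ln 19 − 1) n + (1/2) ln(2π·19n) + O(1/n)

Stirling: ln((19n)!) = 19n ln(19n) − 19n + (1/2) ln(2π·19n) + O(1/n).
Expand 19n ln(19n) = 19n (ln n + ln 19) = 19n ln n + 19n ln 19.
Subtract 25n ln n: leading term is (19 − 25) n ln n = −6 n ln n. The next term is 19n ln 19 − 19n = 19(ln 19 − 1) n. Then the (1/2) ln(2π·19n) correction.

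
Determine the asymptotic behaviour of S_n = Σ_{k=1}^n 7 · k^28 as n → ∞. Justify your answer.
S_n ~ 7 · n^29 / 29

By integral comparison (Euler-Maclaurin), Σ_{k=1}^n 7 · k^28 = 7 · ∫_0^n x^28 dx + O(n^28) = 7 · n^29/29 + O(n^28). (Equivalently, Faulhaber's formula gives the same leading term.)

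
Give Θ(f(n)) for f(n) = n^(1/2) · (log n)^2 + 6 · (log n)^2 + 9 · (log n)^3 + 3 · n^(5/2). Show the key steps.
f(n) ∈ Θ(n^(5/2))

Compare the terms by growth order. For large n, n^a · (log n)^b dominates n^a' · (log n)^b' iff a > a', or (a = a' and b > b'). Ranking the 4 terms shows the dominant one is 3 · n^(5/2). Hence f(n) ∈ Θ(n^(5/2)).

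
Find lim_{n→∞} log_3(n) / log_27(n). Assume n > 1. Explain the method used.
lim = ln(27) / ln(3) = log_3(27)

Change of base: log_3(n) = ln n / ln 3 and log_27(n) = ln n / ln 27. The ratio is (ln n / ln 3) · (ln 27 / ln n) = ln 27 / ln 3, a constant independent of n. So the limit is ln 27 / ln 3 = log_3(27).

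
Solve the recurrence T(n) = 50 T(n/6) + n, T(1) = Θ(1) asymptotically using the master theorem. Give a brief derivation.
T(n) = Θ(n^(log_6 50))

Master theorem: compare f(n) = n to n^(log_6 50) where log_6 50 ≈ 2.183. Since 1 < log_6 50, we have f(n) = O(n^(log_6 50 − ε)) for some ε > 0 — Case 1. Hence T(n) = Θ(n^(log_6 50)).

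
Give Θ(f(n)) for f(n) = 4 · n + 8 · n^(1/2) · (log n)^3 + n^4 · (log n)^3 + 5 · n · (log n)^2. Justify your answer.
f(n) ∈ Θ(n^4 · (log n)^3)

Compare the terms by growth order. For large n, n^a · (log n)^b dominates n^a' · (log n)^b' iff a > a', or (a = a' and b > b'). Ranking the 4 terms shows the dominant one is n^4 · (log n)^3. Hence f(n) ∈ Θ(n^4 · (log n)^3).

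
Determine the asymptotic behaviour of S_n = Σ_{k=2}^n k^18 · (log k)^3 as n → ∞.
S_n ~ n^19 · (log n)^3 / 19

By integral comparison, S_n = ∫_1^n x^18 · (log x)^3 dx + O(n^18 · (log n)^3). For the integral, the leading term of ∫_1^n x^18 (log x)^3 dx is n^19/19 · (log n)^3 (by repeated integration by parts; each step lowers the log-exponent and produces a relatively O(1/log n) correction). Hence S_n ~ n^19 · (log n)^3 / 19.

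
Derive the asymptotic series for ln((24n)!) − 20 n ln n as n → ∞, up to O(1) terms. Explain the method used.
ln((24n)!) − 20 n ln n = 4 n ln n + 24(ln 24 − 1) n + (1/2) ln(2π·24n) + O(1/n)

Stirling: ln((24n)!) = 24n ln(24n) − 24n + (1/2) ln(2π·24n) + O(1/n).
Expand 24n ln(24n) = 24n (ln n + ln 24) = 24n ln n + 24n ln 24.
Subtract 20n ln n: leading term is (24 − 20) n ln n = 4 n ln n. The next term is 24n ln 24 − 24n = 24(ln 24 − 1) n. Then the (1/2) ln(2π·24n) correction.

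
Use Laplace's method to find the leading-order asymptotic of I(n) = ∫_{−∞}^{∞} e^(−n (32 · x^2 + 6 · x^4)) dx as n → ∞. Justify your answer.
I(n) ~ sqrt(π/(32n))

φ(x) = 32 · x^2 + 6 · x^4 has its unique global minimum at x* = 0 (since φ'(x) = 64x + 24x^3 = 0 only at x = 0 for real x with both coefficients positive, and φ → ∞ as |x| → ∞). At x* = 0, φ(0) = 0 and φ''(0) = 64. Laplace's method then gives
  I(n) ~ sqrt(2π / (n · φ''(0))) · e^(−n φ(0)) = sqrt(2π / (64n)) = sqrt(π/(32n)).
The 6 · x^4 term contributes only at subleading order (an O(1/n) relative correction).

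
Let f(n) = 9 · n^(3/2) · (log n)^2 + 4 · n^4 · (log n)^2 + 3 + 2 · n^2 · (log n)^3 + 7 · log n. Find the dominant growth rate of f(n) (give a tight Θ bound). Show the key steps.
f(n) ∈ Θ(n^4 · (log n)^2)

Compare the terms by growth order. For large n, n^a · (log n)^b dominates n^a' · (log n)^b' iff a > a', or (a = a' and b > b'). Ranking the 5 terms shows the dominant one is 4 · n^4 · (log n)^2. Hence f(n) ∈ Θ(n^4 · (log n)^2).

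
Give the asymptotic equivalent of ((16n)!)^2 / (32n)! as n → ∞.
((16n)!)^2/(32n)! ~ ((2π·16n)^(1/2) / sqrt(2)) · 2^(−2·16n)  →  0

Write N = 16n. Stirling: N! ~ sqrt(2π N)(N/e)^N and (2N)! ~ sqrt(2π·2N)·(2N/e)^(2N).
  (N!)^2/(2N)! ~ (2π N)^(2/2) (N/e)^(2N) / [sqrt(2π·2N) (2N/e)^(2N)]
     = (2π N)^(2/2) / sqrt(2π·2N) · (N/(2N))^(2N)
     = (2π N)^((2−1)/2) / sqrt(2) · 2^(−2N).
Since 2^2 > 1, the factor 2^(−2N) decays exponentially, so the ratio → 0. Substituting N = 16n gives the stated form.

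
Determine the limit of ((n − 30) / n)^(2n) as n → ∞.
lim = e^(−60)

Rewrite as (1 − 30/n)^(2n). By the standard limit (1 + x/n)^n → e^x, we have (1 − 30/n)^n → e^(−30), and raising to the 2nd power gives e^(−60).
More precisely, ln[(1 − 30/n)^(2n)] = 2n · ln(1 − 30/n) = 2n · (-30/n + O(1/n^2)) = -60 + O(1/n) → -60.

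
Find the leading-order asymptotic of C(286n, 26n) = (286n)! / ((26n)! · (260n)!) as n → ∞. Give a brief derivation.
C(286n, 26n) ~ (285311670611/10000000000)^(26n) · sqrt(11/(20π·26n))

Write N = 26n. Apply Stirling to each factorial:
  (11N)! ~ sqrt(2π·11N) · (11N/e)^(11N),
  N! ~ sqrt(2π N) · (N/e)^N,
  (10N)! ~ sqrt(2π·10N) · (10N/e)^(10N).
The exponential factors combine to (11N)^(11N) / (N^N · (10N)^(10N)) = 11^(11N)/10^(10N) = (11^11/10^10)^N = (285311670611/10000000000)^N.
The square-root prefactors combine to sqrt(2π·11N) / (sqrt(2π N)·sqrt(2π·10N)) = sqrt(11 / (2π·10·N)) = sqrt(11/(20π·26n)).
Substituting N = 26n: C(286n, 26n) ~ (285311670611/10000000000)^(26n) · sqrt(11/(20π·26n)).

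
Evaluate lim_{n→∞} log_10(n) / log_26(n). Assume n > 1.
lim = ln(26) / ln(10) = log_10(26)

Change of base: log_10(n) = ln n / ln 10 and log_26(n) = ln n / ln 26. The ratio is (ln n / ln 10) · (ln 26 / ln n) = ln 26 / ln 10, a constant independent of n. So the limit is ln 26 / ln 10 = log_10(26).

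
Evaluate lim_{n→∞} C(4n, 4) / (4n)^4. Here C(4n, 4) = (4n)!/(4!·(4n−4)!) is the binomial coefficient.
lim = 1/4! = 1/24

With N = 4n → ∞: C(N, 4) / N^4 = [N(N−1)…(N−3)] / (4! · N^4) = (1/4!) · 1 · (1 − 1/(4n)) · (1 − 2/(4n)) · (1 − 3/(4n)). Each factor → 1 as N → ∞, so the limit is 1/4! = 1/24.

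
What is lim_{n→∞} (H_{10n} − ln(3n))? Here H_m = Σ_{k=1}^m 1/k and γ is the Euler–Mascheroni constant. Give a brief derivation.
lim = ln(10/3) + γ

By Euler-Maclaurin, H_m = ln m + γ + O(1/m). So
  H_{10n} − ln(3n) = ln(10n) + γ − ln(3n) + O(1/n)
                       = ln(10/3) + γ + O(1/n).
Hence the limit is ln(10/3) + γ.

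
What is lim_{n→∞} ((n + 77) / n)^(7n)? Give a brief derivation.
lim = e^539

Rewrite as (1 + 77/n)^(7n). By the standard limit (1 + x/n)^n → e^x, we have (1 + 77/n)^n → e^77, and raising to the 7th power gives e^539.
More precisely, ln[(1 + 77/n)^(7n)] = 7n · ln(1 + 77/n) = 7n · (77/n + O(1/n^2)) = 539 + O(1/n) → 539.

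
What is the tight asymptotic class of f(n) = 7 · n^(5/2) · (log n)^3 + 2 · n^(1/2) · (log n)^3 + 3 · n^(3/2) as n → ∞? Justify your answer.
f(n) ∈ Θ(n^(5/2) · (log n)^3)

Compare the terms by growth order. For large n, n^a · (log n)^b dominates n^a' · (log n)^b' iff a > a', or (a = a' and b > b'). Ranking the 3 terms shows the dominant one is 7 · n^(5/2) · (log n)^3. Hence f(n) ∈ Θ(n^(5/2) · (log n)^3).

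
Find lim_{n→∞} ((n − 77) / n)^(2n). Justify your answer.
lim = e^(−154)

Rewrite as (1 − 77/n)^(2n). By the standard limit (1 + x/n)^n → e^x, we have (1 − 77/n)^n → e^(−77), and raising to the 2nd power gives e^(−154).
More precisely, ln[(1 − 77/n)^(2n)] = 2n · ln(1 − 77/n) = 2n · (-77/n + O(1/n^2)) = -154 + O(1/n) → -154.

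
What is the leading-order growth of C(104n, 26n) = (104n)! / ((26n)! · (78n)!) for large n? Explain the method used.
C(104n, 26n) ~ (256/27)^(26n) · sqrt(2/(3π·26n))

Write N = 26n. Apply Stirling to each factorial:
  (4N)! ~ sqrt(2π·4N) · (4N/e)^(4N),
  N! ~ sqrt(2π N) · (N/e)^N,
  (3N)! ~ sqrt(2π·3N) · (3N/e)^(3N).
The exponential factors combine to (4N)^(4N) / (N^N · (3N)^(3N)) = 4^(4N)/3^(3N) = (4^4/3^3)^N = (256/27)^N.
The square-root prefactors combine to sqrt(2π·4N) / (sqrt(2π N)·sqrt(2π·3N)) = sqrt(4 / (2π·3·N)) = sqrt(2/(3π·26n)).
Substituting N = 26n: C(104n, 26n) ~ (256/27)^(26n) · sqrt(2/(3π·26n)).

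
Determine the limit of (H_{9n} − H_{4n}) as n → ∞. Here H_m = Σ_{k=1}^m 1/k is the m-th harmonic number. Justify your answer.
lim = ln(9/4)

Euler-Maclaurin gives H_m = ln m + γ + 1/(2m) + O(1/m^2). The γ and O(1/m) terms cancel in the difference:
  H_{9n} − H_{4n} = ln(9n) − ln(4n) + O(1/n) = ln(9/4) + O(1/n).
Hence the limit is ln(9/4).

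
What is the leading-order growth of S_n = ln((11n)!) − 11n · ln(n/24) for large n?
S_n ~ 11n · (ln 264 − 1) + O(ln n)

Stirling: ln((11n)!) = 11n ln(11n) − 11n + O(ln n).
  S_n = 11n ln(11n) − 11n − 11n ln(n/24) + O(ln n)
      = 11n ln(11n) − 11n ln n + 11n ln 24 − 11n + O(ln n)
      = 11n ln 11 + 11n ln 24 − 11n + O(ln n)
      = 11n (ln 264 − 1) + O(ln n).
Numerically ln(264) − 1 ≈ 4.5759.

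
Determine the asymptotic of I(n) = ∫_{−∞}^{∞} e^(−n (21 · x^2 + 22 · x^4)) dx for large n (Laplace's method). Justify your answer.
I(n) ~ sqrt(π/(21n))

φ(x) = 21 · x^2 + 22 · x^4 has its unique global minimum at x* = 0 (since φ'(x) = 42x + 88x^3 = 0 only at x = 0 for real x with both coefficients positive, and φ → ∞ as |x| → ∞). At x* = 0, φ(0) = 0 and φ''(0) = 42. Laplace's method then gives
  I(n) ~ sqrt(2π / (n · φ''(0))) · e^(−n φ(0)) = sqrt(2π / (42n)) = sqrt(π/(21n)).
The 22 · x^4 term contributes only at subleading order (an O(1/n) relative correction).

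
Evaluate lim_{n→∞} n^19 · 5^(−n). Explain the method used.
lim = 0

Exponentials with base > 1 dominate every fixed polynomial: for any fixed c, n^c / 5^n → 0 as n → ∞ (e.g. by the ratio test, or by writing 5^n = e^(n ln 5) and noting e^(n ln 5) / n^c → ∞). Hence n^19 · 5^(−n) = n^19 / 5^n → 0.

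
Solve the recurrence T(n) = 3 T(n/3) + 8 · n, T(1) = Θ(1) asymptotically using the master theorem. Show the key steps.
T(n) = Θ(n log n)

log_3 3 = 1, and f(n) = 8 · n = Θ(n^(log_3 3)). This is Case 2 of the master theorem: T(n) = Θ(f(n) · log n) = Θ(n log n).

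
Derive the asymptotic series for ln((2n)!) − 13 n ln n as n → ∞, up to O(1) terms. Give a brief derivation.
ln((2n)!) − 13 n ln n = −11 n ln n + 2(ln 2 − 1) n + (1/2) ln(2π·2n) + O(1/n)

Stirling: ln((2n)!) = 2n ln(2n) − 2n + (1/2) ln(2π·2n) + O(1/n).
Expand 2n ln(2n) = 2n (ln n + ln 2) = 2n ln n + 2n ln 2.
Subtract 13n ln n: leading term is (2 − 13) n ln n = −11 n ln n. The next term is 2n ln 2 − 2n = 2(ln 2 − 1) n. Then the (1/2) ln(2π·2n) correction.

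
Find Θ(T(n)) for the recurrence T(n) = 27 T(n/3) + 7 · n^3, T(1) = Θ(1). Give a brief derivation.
T(n) = Θ(n^3 log n)

log_3 27 = 3, and f(n) = 7 · n^3 = Θ(n^(log_3 27)). This is Case 2 of the master theorem: T(n) = Θ(f(n) · log n) = Θ(n^3 log n).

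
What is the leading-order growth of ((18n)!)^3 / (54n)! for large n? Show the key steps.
((18n)!)^3/(54n)! ~ ((2π·18n)^(2/2) / sqrt(3)) · 3^(−3·18n)  →  0

Write N = 18n. Stirling: N! ~ sqrt(2π N)(N/e)^N and (3N)! ~ sqrt(2π·3N)·(3N/e)^(3N).
  (N!)^3/(3N)! ~ (2π N)^(3/2) (N/e)^(3N) / [sqrt(2π·3N) (3N/e)^(3N)]
     = (2π N)^(3/2) / sqrt(2π·3N) · (N/(3N))^(3N)
     = (2π N)^((3−1)/2) / sqrt(3) · 3^(−3N).
Since 3^3 > 1, the factor 3^(−3N) decays exponentially, so the ratio → 0. Substituting N = 18n gives the stated form.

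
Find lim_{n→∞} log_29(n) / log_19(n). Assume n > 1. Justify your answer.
lim = ln(19) / ln(29) = log_29(19)

Change of base: log_29(n) = ln n / ln 29 and log_19(n) = ln n / ln 19. The ratio is (ln n / ln 29) · (ln 19 / ln n) = ln 19 / ln 29, a constant independent of n. So the limit is ln 19 / ln 29 = log_29(19).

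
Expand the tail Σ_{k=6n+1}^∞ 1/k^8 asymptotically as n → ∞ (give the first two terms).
Σ_{k>6n} 1/k^8 = 1/(7 · (6n)^7) − 1/(2 · (6n)^8) + O(1/(6n)^9)

Compare to the integral: ∫_{6n}^∞ x^(−8) dx = [−x^(−7)/7]_{6n}^∞ = 1/((8−1)·(6n)^7). The Euler-Maclaurin correction adds −f(6n)/2 = −1/(2·(6n)^8). Euler-Maclaurin then gives
  Σ_{k>6n} 1/k^8 = ∫_{6n}^∞ dx/x^8 − 1/(2·(6n)^8) + O(1/(6n)^9).
(Equivalently this is ζ(8) − Σ_{k≤6n} 1/k^8.)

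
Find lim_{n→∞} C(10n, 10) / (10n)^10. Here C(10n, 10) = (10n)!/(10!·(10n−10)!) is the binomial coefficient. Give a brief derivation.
lim = 1/10! = 1/3628800

With N = 10n → ∞: C(N, 10) / N^10 = [N(N−1)…(N−9)] / (10! · N^10) = (1/10!) · 1 · (1 − 1/(10n)) · … · (1 − 9/(10n)). Each factor → 1 as N → ∞, so the limit is 1/10! = 1/3628800.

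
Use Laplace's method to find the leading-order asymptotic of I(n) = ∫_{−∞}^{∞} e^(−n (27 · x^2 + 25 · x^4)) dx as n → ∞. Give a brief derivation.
I(n) ~ sqrt(π/(27n))

φ(x) = 27 · x^2 + 25 · x^4 has its unique global minimum at x* = 0 (since φ'(x) = 54x + 100x^3 = 0 only at x = 0 for real x with both coefficients positive, and φ → ∞ as |x| → ∞). At x* = 0, φ(0) = 0 and φ''(0) = 54. Laplace's method then gives
  I(n) ~ sqrt(2π / (n · φ''(0))) · e^(−n φ(0)) = sqrt(2π / (54n)) = sqrt(π/(27n)).
The 25 · x^4 term contributes only at subleading order (an O(1/n) relative correction).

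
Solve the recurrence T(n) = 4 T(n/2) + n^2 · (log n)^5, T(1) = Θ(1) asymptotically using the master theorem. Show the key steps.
T(n) = Θ(n^2 · (log n)^6)

Here log_2 4 = 2 and f(n) = n^2 · (log n)^5 = Θ(n^(log_2 4) · (log n)^5). This is the extended Case 2 of the master theorem (f matches the critical exponent up to log factors), giving T(n) = Θ(n^(log_2 4) · (log n)^(5+1)) = Θ(n^2 · (log n)^6).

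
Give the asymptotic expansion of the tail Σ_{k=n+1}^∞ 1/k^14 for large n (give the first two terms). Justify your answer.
Σ_{k>n} 1/k^14 = 1/(13 · n^13) − 1/(2 · n^14) + O(1/n^15)

Compare to the integral: ∫_{n}^∞ x^(−14) dx = [−x^(−13)/13]_{n}^∞ = 1/((14−1)·n^13). The Euler-Maclaurin correction adds −f(n)/2 = −1/(2·n^14). Euler-Maclaurin then gives
  Σ_{k>n} 1/k^14 = ∫_{n}^∞ dx/x^14 − 1/(2·n^14) + O(1/n^15).
(Equivalently this is ζ(14) − Σ_{k≤n} 1/k^14.)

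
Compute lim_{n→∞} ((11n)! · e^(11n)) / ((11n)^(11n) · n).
lim = 0

Stirling: (11n)! ~ sqrt(2π·11n) · (11n/e)^(11n). Hence
  (11n)! · e^(11n) / (11n)^(11n) ~ sqrt(2π·11n).
Dividing by n: sqrt(2π·11n) / n = sqrt(2π·11) · n^((1−2)/2), so the expression behaves like sqrt(2π·11) · n^((1−2)/2) → 0.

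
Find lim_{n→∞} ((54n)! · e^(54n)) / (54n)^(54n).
lim = ∞

Stirling: (54n)! ~ sqrt(2π·54n) · (54n/e)^(54n). Hence
  (54n)! · e^(54n) / (54n)^(54n) ~ sqrt(2π·54n) = sqrt(2π·54) · sqrt(n) → ∞.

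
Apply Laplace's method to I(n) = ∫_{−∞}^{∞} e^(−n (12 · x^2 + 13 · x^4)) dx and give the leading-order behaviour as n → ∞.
I(n) ~ sqrt(π/(12n))

φ(x) = 12 · x^2 + 13 · x^4 has its unique global minimum at x* = 0 (since φ'(x) = 24x + 52x^3 = 0 only at x = 0 for real x with both coefficients positive, and φ → ∞ as |x| → ∞). At x* = 0, φ(0) = 0 and φ''(0) = 24. Laplace's method then gives
  I(n) ~ sqrt(2π / (n · φ''(0))) · e^(−n φ(0)) = sqrt(2π / (24n)) = sqrt(π/(12n)).
The 13 · x^4 term contributes only at subleading order (an O(1/n) relative correction).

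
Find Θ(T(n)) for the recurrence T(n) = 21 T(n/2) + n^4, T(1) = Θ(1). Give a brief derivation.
T(n) = Θ(n^(log_2 21))

Master theorem: compare f(n) = n^4 to n^(log_2 21) where log_2 21 ≈ 4.392. Since 4 < log_2 21, we have f(n) = O(n^(log_2 21 − ε)) for some ε > 0 — Case 1. Hence T(n) = Θ(n^(log_2 21)).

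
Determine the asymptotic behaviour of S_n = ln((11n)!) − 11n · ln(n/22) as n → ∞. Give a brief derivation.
S_n ~ 11n · (ln 242 − 1) + O(ln n)

Stirling: ln((11n)!) = 11n ln(11n) − 11n + O(ln n).
  S_n = 11n ln(11n) − 11n − 11n ln(n/22) + O(ln n)
      = 11n ln(11n) − 11n ln n + 11n ln 22 − 11n + O(ln n)
      = 11n ln 11 + 11n ln 22 − 11n + O(ln n)
      = 11n (ln 242 − 1) + O(ln n).
Numerically ln(242) − 1 ≈ 4.4889.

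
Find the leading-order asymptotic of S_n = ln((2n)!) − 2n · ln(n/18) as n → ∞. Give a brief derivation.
S_n ~ 2n · (ln 36 − 1) + O(ln n)

Stirling: ln((2n)!) = 2n ln(2n) − 2n + O(ln n).
  S_n = 2n ln(2n) − 2n − 2n ln(n/18) + O(ln n)
      = 2n ln(2n) − 2n ln n + 2n ln 18 − 2n + O(ln n)
      = 2n ln 2 + 2n ln 18 − 2n + O(ln n)
      = 2n (ln 36 − 1) + O(ln n).
Numerically ln(36) − 1 ≈ 2.5835.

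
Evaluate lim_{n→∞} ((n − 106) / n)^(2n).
lim = e^(−212)

Rewrite as (1 − 106/n)^(2n). By the standard limit (1 + x/n)^n → e^x, we have (1 − 106/n)^n → e^(−106), and raising to the 2nd power gives e^(−212).
More precisely, ln[(1 − 106/n)^(2n)] = 2n · ln(1 − 106/n) = 2n · (-106/n + O(1/n^2)) = -212 + O(1/n) → -212.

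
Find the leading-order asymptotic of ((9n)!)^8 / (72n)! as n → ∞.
((9n)!)^8/(72n)! ~ ((2π·9n)^(7/2) / sqrt(8)) · 8^(−8·9n)  →  0

Write N = 9n. Stirling: N! ~ sqrt(2π N)(N/e)^N and (8N)! ~ sqrt(2π·8N)·(8N/e)^(8N).
  (N!)^8/(8N)! ~ (2π N)^(8/2) (N/e)^(8N) / [sqrt(2π·8N) (8N/e)^(8N)]
     = (2π N)^(8/2) / sqrt(2π·8N) · (N/(8N))^(8N)
     = (2π N)^((8−1)/2) / sqrt(8) · 8^(−8N).
Since 8^8 > 1, the factor 8^(−8N) decays exponentially, so the ratio → 0. Substituting N = 9n gives the stated form.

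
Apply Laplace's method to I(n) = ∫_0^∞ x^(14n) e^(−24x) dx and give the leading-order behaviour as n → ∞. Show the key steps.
I(n) ~ (sqrt(2π·14n) / 24) · (14n/(24e))^(14n)

Write the integrand as exp(14n ln x − 24x) and set f(x) = 14n ln x − 24x. Then f'(x) = 14n/x − 24 = 0 at x* = 14n/24, and f''(x*) = −14n/x*^2 = −24^2/(14n). Laplace's method (interior maximum) gives
  I(n) ~ e^(f(x*)) · sqrt(2π / |f''(x*)|)
        = exp(14n ln(14n/24) − 14n) · sqrt(2π · 14n / 24^2)
        = (14n/24)^(14n) e^(−14n) · sqrt(2π·14n) / 24
        = (sqrt(2π·14n) / 24) · (14n/(24e))^(14n).
This matches Γ(14n+1)/24^(14n+1) with Stirling applied to Γ.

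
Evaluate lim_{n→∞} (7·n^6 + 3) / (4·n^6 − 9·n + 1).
lim = 7/4

For large n the leading n^6 terms dominate both numerator and denominator. Dividing top and bottom by n^6, every other term tends to 0, leaving 7/4.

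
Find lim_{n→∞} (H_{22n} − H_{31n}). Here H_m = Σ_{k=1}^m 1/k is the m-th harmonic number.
lim = ln(22/31)

Euler-Maclaurin gives H_m = ln m + γ + 1/(2m) + O(1/m^2). The γ and O(1/m) terms cancel in the difference:
  H_{22n} − H_{31n} = ln(22n) − ln(31n) + O(1/n) = ln(22/31) + O(1/n).
Hence the limit is ln(22/31).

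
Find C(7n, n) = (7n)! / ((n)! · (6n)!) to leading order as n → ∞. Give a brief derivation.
C(7n, n) ~ (823543/46656)^(n) · sqrt(7/(12π·n))

Write N = n. Apply Stirling to each factorial:
  (7N)! ~ sqrt(2π·7N) · (7N/e)^(7N),
  N! ~ sqrt(2π N) · (N/e)^N,
  (6N)! ~ sqrt(2π·6N) · (6N/e)^(6N).
The exponential factors combine to (7N)^(7N) / (N^N · (6N)^(6N)) = 7^(7N)/6^(6N) = (7^7/6^6)^N = (823543/46656)^N.
The square-root prefactors combine to sqrt(2π·7N) / (sqrt(2π N)·sqrt(2π·6N)) = sqrt(7 / (2π·6·N)) = sqrt(7/(12π·n)).
Substituting N = n: C(7n, n) ~ (823543/46656)^(n) · sqrt(7/(12π·n)).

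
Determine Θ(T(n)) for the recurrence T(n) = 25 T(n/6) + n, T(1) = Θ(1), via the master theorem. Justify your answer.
T(n) = Θ(n^(log_6 25))

Master theorem: compare f(n) = n to n^(log_6 25) where log_6 25 ≈ 1.796. Since 1 < log_6 25, we have f(n) = O(n^(log_6 25 − ε)) for some ε > 0 — Case 1. Hence T(n) = Θ(n^(log_6 25)).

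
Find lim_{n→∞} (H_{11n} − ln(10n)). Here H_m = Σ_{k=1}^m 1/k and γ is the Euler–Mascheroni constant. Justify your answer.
lim = ln(11/10) + γ

By Euler-Maclaurin, H_m = ln m + γ + O(1/m). So
  H_{11n} − ln(10n) = ln(11n) + γ − ln(10n) + O(1/n)
                       = ln(11/10) + γ + O(1/n).
Hence the limit is ln(11/10) + γ.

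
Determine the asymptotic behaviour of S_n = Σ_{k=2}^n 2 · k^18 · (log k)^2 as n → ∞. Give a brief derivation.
S_n ~ 2 · n^19 · (log n)^2 / 19

By integral comparison, S_n = ∫_1^n 2 · x^18 · (log x)^2 dx + O(n^18 · (log n)^2). For the integral, the leading term of ∫_1^n x^18 (log x)^2 dx is n^19/19 · (log n)^2 (by repeated integration by parts; each step lowers the log-exponent and produces a relatively O(1/log n) correction). Hence S_n ~ 2 · n^19 · (log n)^2 / 19.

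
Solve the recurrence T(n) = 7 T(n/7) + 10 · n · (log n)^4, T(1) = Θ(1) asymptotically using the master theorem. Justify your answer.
T(n) = Θ(n · (log n)^5)

Here log_7 7 = 1 and f(n) = 10 · n · (log n)^4 = Θ(n^(log_7 7) · (log n)^4). This is the extended Case 2 of the master theorem (f matches the critical exponent up to log factors), giving T(n) = Θ(n^(log_7 7) · (log n)^(4+1)) = Θ(n · (log n)^5).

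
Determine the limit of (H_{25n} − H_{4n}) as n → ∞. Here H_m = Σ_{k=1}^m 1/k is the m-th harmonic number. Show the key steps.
lim = ln(25/4)

Euler-Maclaurin gives H_m = ln m + γ + 1/(2m) + O(1/m^2). The γ and O(1/m) terms cancel in the difference:
  H_{25n} − H_{4n} = ln(25n) − ln(4n) + O(1/n) = ln(25/4) + O(1/n).
Hence the limit is ln(25/4).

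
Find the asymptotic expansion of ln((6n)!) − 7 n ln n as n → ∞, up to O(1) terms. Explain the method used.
ln((6n)!) − 7 n ln n = −n ln n + 6(ln 6 − 1) n + (1/2) ln(2π·6n) + O(1/n)

Stirling: ln((6n)!) = 6n ln(6n) − 6n + (1/2) ln(2π·6n) + O(1/n).
Expand 6n ln(6n) = 6n (ln n + ln 6) = 6n ln n + 6n ln 6.
Subtract 7n ln n: leading term is (6 − 7) n ln n = −n ln n. The next term is 6n ln 6 − 6n = 6(ln 6 − 1) n. Then the (1/2) ln(2π·6n) correction.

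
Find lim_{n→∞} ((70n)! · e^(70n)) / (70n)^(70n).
lim = ∞

Stirling: (70n)! ~ sqrt(2π·70n) · (70n/e)^(70n). Hence
  (70n)! · e^(70n) / (70n)^(70n) ~ sqrt(2π·70n) = sqrt(2π·70) · sqrt(n) → ∞.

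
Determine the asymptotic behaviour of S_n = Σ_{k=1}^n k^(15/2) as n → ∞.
S_n ~ (2/17) · n^(17/2)

Integral comparison: Σ_{k=1}^n k^(15/2) = ∫_0^n x^(15/2) dx + O(n^(15/2)). The integral is n^(1 + 15/2) / (1 + 15/2) = n^((15+2)/2) / ((15+2)/2) = (2/17) · n^(17/2).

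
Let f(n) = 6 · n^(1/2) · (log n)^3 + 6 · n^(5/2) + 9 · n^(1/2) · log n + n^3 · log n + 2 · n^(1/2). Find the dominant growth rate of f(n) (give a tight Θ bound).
f(n) ∈ Θ(n^3 · log n)

Compare the terms by growth order. For large n, n^a · (log n)^b dominates n^a' · (log n)^b' iff a > a', or (a = a' and b > b'). Ranking the 5 terms shows the dominant one is n^3 · log n. Hence f(n) ∈ Θ(n^3 · log n).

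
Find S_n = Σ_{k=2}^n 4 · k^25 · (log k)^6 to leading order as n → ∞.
S_n ~ 2 · n^26 · (log n)^6 / 13

By integral comparison, S_n = ∫_1^n 4 · x^25 · (log x)^6 dx + O(n^25 · (log n)^6). For the integral, the leading term of ∫_1^n x^25 (log x)^6 dx is n^26/26 · (log n)^6 (by repeated integration by parts; each step lowers the log-exponent and produces a relatively O(1/log n) correction). Hence S_n ~ 2 · n^26 · (log n)^6 / 13.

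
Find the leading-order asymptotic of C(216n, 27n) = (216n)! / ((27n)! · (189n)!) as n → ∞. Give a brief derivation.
C(216n, 27n) ~ (16777216/823543)^(27n) · sqrt(4/(7π·27n))

Write N = 27n. Apply Stirling to each factorial:
  (8N)! ~ sqrt(2π·8N) · (8N/e)^(8N),
  N! ~ sqrt(2π N) · (N/e)^N,
  (7N)! ~ sqrt(2π·7N) · (7N/e)^(7N).
The exponential factors combine to (8N)^(8N) / (N^N · (7N)^(7N)) = 8^(8N)/7^(7N) = (8^8/7^7)^N = (16777216/823543)^N.
The square-root prefactors combine to sqrt(2π·8N) / (sqrt(2π N)·sqrt(2π·7N)) = sqrt(8 / (2π·7·N)) = sqrt(4/(7π·27n)).
Substituting N = 27n: C(216n, 27n) ~ (16777216/823543)^(27n) · sqrt(4/(7π·27n)).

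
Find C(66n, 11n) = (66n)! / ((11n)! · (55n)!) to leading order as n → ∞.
C(66n, 11n) ~ (46656/3125)^(11n) · sqrt(3/(5π·11n))

Write N = 11n. Apply Stirling to each factorial:
  (6N)! ~ sqrt(2π·6N) · (6N/e)^(6N),
  N! ~ sqrt(2π N) · (N/e)^N,
  (5N)! ~ sqrt(2π·5N) · (5N/e)^(5N).
The exponential factors combine to (6N)^(6N) / (N^N · (5N)^(5N)) = 6^(6N)/5^(5N) = (6^6/5^5)^N = (46656/3125)^N.
The square-root prefactors combine to sqrt(2π·6N) / (sqrt(2π N)·sqrt(2π·5N)) = sqrt(6 / (2π·5·N)) = sqrt(3/(5π·11n)).
Substituting N = 11n: C(66n, 11n) ~ (46656/3125)^(11n) · sqrt(3/(5π·11n)).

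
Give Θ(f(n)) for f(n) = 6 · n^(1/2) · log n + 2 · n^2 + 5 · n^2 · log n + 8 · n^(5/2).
f(n) ∈ Θ(n^(5/2))

Compare the terms by growth order. For large n, n^a · (log n)^b dominates n^a' · (log n)^b' iff a > a', or (a = a' and b > b'). Ranking the 4 terms shows the dominant one is 8 · n^(5/2). Hence f(n) ∈ Θ(n^(5/2)).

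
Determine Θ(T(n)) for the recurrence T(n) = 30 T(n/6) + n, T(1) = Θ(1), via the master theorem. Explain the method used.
T(n) = Θ(n^(log_6 30))

Master theorem: compare f(n) = n to n^(log_6 30) where log_6 30 ≈ 1.898. Since 1 < log_6 30, we have f(n) = O(n^(log_6 30 − ε)) for some ε > 0 — Case 1. Hence T(n) = Θ(n^(log_6 30)).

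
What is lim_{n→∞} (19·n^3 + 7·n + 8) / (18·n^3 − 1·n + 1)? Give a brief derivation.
lim = 19/18

For large n the leading n^3 terms dominate both numerator and denominator. Dividing top and bottom by n^3, every other term tends to 0, leaving 19/18.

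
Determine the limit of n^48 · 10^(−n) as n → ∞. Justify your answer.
lim = 0

Exponentials with base > 1 dominate every fixed polynomial: for any fixed c, n^c / 10^n → 0 as n → ∞ (e.g. by the ratio test, or by writing 10^n = e^(n ln 10) and noting e^(n ln 10) / n^c → ∞). Hence n^48 · 10^(−n) = n^48 / 10^n → 0.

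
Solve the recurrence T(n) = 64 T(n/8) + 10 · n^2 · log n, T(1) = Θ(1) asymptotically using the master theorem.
T(n) = Θ(n^2 · (log n)^2)

Here log_8 64 = 2 and f(n) = 10 · n^2 · log n = Θ(n^(log_8 64) · (log n)^1). This is the extended Case 2 of the master theorem (f matches the critical exponent up to log factors), giving T(n) = Θ(n^(log_8 64) · (log n)^(1+1)) = Θ(n^2 · (log n)^2).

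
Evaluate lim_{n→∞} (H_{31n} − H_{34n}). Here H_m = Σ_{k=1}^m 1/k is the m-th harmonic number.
lim = ln(31/34)

Euler-Maclaurin gives H_m = ln m + γ + 1/(2m) + O(1/m^2). The γ and O(1/m) terms cancel in the difference:
  H_{31n} − H_{34n} = ln(31n) − ln(34n) + O(1/n) = ln(31/34) + O(1/n).
Hence the limit is ln(31/34).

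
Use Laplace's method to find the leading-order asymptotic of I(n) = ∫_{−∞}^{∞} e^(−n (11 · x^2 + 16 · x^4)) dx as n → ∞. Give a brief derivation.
I(n) ~ sqrt(π/(11n))

φ(x) = 11 · x^2 + 16 · x^4 has its unique global minimum at x* = 0 (since φ'(x) = 22x + 64x^3 = 0 only at x = 0 for real x with both coefficients positive, and φ → ∞ as |x| → ∞). At x* = 0, φ(0) = 0 and φ''(0) = 22. Laplace's method then gives
  I(n) ~ sqrt(2π / (n · φ''(0))) · e^(−n φ(0)) = sqrt(2π / (22n)) = sqrt(π/(11n)).
The 16 · x^4 term contributes only at subleading order (an O(1/n) relative correction).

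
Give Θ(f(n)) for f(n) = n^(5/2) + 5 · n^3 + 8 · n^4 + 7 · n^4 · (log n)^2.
f(n) ∈ Θ(n^4 · (log n)^2)

Compare the terms by growth order. For large n, n^a · (log n)^b dominates n^a' · (log n)^b' iff a > a', or (a = a' and b > b'). Ranking the 4 terms shows the dominant one is 7 · n^4 · (log n)^2. Hence f(n) ∈ Θ(n^4 · (log n)^2).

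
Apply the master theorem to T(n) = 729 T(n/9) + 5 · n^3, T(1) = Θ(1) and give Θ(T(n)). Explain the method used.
T(n) = Θ(n^3 log n)

log_9 729 = 3, and f(n) = 5 · n^3 = Θ(n^(log_9 729)). This is Case 2 of the master theorem: T(n) = Θ(f(n) · log n) = Θ(n^3 log n).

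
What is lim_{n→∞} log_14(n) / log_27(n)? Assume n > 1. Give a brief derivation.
lim = ln(27) / ln(14) = log_14(27)

Change of base: log_14(n) = ln n / ln 14 and log_27(n) = ln n / ln 27. The ratio is (ln n / ln 14) · (ln 27 / ln n) = ln 27 / ln 14, a constant independent of n. So the limit is ln 27 / ln 14 = log_14(27).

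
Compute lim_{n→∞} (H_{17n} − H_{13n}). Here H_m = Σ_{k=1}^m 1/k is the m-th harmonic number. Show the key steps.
lim = ln(17/13)

Euler-Maclaurin gives H_m = ln m + γ + 1/(2m) + O(1/m^2). The γ and O(1/m) terms cancel in the difference:
  H_{17n} − H_{13n} = ln(17n) − ln(13n) + O(1/n) = ln(17/13) + O(1/n).
Hence the limit is ln(17/13).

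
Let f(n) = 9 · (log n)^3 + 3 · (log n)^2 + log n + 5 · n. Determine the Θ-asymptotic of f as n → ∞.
f(n) ∈ Θ(n)

Compare the terms by growth order. For large n, n^a · (log n)^b dominates n^a' · (log n)^b' iff a > a', or (a = a' and b > b'). Ranking the 4 terms shows the dominant one is 5 · n. Hence f(n) ∈ Θ(n).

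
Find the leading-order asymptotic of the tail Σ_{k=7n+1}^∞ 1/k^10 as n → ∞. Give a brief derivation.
Σ_{k>7n} 1/k^10 ~ 1/(9 · (7n)^9)

Compare to the integral: ∫_{7n}^∞ x^(−10) dx = [−x^(−9)/9]_{7n}^∞ = 1/((10−1)·(7n)^9). Euler-Maclaurin then gives
  Σ_{k>7n} 1/k^10 = ∫_{7n}^∞ dx/x^10 − 1/(2·(7n)^10) + O(1/(7n)^11).
(Equivalently this is ζ(10) − Σ_{k≤7n} 1/k^10.)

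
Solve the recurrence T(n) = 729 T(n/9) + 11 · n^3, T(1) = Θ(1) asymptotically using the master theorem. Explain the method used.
T(n) = Θ(n^3 log n)

log_9 729 = 3, and f(n) = 11 · n^3 = Θ(n^(log_9 729)). This is Case 2 of the master theorem: T(n) = Θ(f(n) · log n) = Θ(n^3 log n).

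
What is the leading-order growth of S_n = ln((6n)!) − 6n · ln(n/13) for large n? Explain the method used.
S_n ~ 6n · (ln 78 − 1) + O(ln n)

Stirling: ln((6n)!) = 6n ln(6n) − 6n + O(ln n).
  S_n = 6n ln(6n) − 6n − 6n ln(n/13) + O(ln n)
      = 6n ln(6n) − 6n ln n + 6n ln 13 − 6n + O(ln n)
      = 6n ln 6 + 6n ln 13 − 6n + O(ln n)
      = 6n (ln 78 − 1) + O(ln n).
Numerically ln(78) − 1 ≈ 3.3567.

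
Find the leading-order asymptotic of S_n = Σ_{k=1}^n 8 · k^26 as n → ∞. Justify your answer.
S_n ~ 8 · n^27 / 27

By integral comparison (Euler-Maclaurin), Σ_{k=1}^n 8 · k^26 = 8 · ∫_0^n x^26 dx + O(n^26) = 8 · n^27/27 + O(n^26). (Equivalently, Faulhaber's formula gives the same leading term.)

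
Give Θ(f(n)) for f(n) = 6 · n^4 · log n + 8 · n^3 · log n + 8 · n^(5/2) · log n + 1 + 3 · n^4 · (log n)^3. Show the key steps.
f(n) ∈ Θ(n^4 · (log n)^3)

Compare the terms by growth order. For large n, n^a · (log n)^b dominates n^a' · (log n)^b' iff a > a', or (a = a' and b > b'). Ranking the 5 terms shows the dominant one is 3 · n^4 · (log n)^3. Hence f(n) ∈ Θ(n^4 · (log n)^3).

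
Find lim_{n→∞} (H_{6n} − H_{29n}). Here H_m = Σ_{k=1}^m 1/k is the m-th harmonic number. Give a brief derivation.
lim = ln(6/29)

Euler-Maclaurin gives H_m = ln m + γ + 1/(2m) + O(1/m^2). The γ and O(1/m) terms cancel in the difference:
  H_{6n} − H_{29n} = ln(6n) − ln(29n) + O(1/n) = ln(6/29) + O(1/n).
Hence the limit is ln(6/29).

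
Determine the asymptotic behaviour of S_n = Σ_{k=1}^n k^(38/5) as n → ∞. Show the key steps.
S_n ~ (5/43) · n^(43/5)

Integral comparison: Σ_{k=1}^n k^(38/5) = ∫_0^n x^(38/5) dx + O(n^(38/5)). The integral is n^(1 + 38/5) / (1 + 38/5) = n^((38+5)/5) / ((38+5)/5) = (5/43) · n^(43/5).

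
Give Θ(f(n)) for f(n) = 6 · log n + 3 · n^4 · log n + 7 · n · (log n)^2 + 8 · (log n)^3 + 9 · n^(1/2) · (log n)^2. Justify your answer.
f(n) ∈ Θ(n^4 · log n)

Compare the terms by growth order. For large n, n^a · (log n)^b dominates n^a' · (log n)^b' iff a > a', or (a = a' and b > b'). Ranking the 5 terms shows the dominant one is 3 · n^4 · log n. Hence f(n) ∈ Θ(n^4 · log n).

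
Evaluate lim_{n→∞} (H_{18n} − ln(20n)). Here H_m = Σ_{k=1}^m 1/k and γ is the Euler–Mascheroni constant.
lim = ln(9/10) + γ

By Euler-Maclaurin, H_m = ln m + γ + O(1/m). So
  H_{18n} − ln(20n) = ln(18n) + γ − ln(20n) + O(1/n)
                       = ln(18/20) + γ + O(1/n).
Hence the limit is ln(18/20) + γ (= ln(9/10)).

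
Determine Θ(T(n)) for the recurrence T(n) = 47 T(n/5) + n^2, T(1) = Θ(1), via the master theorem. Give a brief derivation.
T(n) = Θ(n^(log_5 47))

Master theorem: compare f(n) = n^2 to n^(log_5 47) where log_5 47 ≈ 2.392. Since 2 < log_5 47, we have f(n) = O(n^(log_5 47 − ε)) for some ε > 0 — Case 1. Hence T(n) = Θ(n^(log_5 47)).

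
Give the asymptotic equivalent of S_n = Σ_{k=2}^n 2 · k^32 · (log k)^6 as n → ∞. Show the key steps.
S_n ~ 2 · n^33 · (log n)^6 / 33

By integral comparison, S_n = ∫_1^n 2 · x^32 · (log x)^6 dx + O(n^32 · (log n)^6). For the integral, the leading term of ∫_1^n x^32 (log x)^6 dx is n^33/33 · (log n)^6 (by repeated integration by parts; each step lowers the log-exponent and produces a relatively O(1/log n) correction). Hence S_n ~ 2 · n^33 · (log n)^6 / 33.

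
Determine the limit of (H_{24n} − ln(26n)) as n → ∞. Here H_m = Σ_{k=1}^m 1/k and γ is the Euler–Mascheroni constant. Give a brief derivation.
lim = ln(12/13) + γ

By Euler-Maclaurin, H_m = ln m + γ + O(1/m). So
  H_{24n} − ln(26n) = ln(24n) + γ − ln(26n) + O(1/n)
                       = ln(24/26) + γ + O(1/n).
Hence the limit is ln(24/26) + γ (= ln(12/13)).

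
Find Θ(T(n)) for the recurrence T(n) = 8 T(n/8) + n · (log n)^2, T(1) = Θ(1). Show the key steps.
T(n) = Θ(n · (log n)^3)

Here log_8 8 = 1 and f(n) = n · (log n)^2 = Θ(n^(log_8 8) · (log n)^2). This is the extended Case 2 of the master theorem (f matches the critical exponent up to log factors), giving T(n) = Θ(n^(log_8 8) · (log n)^(2+1)) = Θ(n · (log n)^3).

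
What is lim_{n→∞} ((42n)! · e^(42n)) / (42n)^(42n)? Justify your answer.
lim = ∞

Stirling: (42n)! ~ sqrt(2π·42n) · (42n/e)^(42n). Hence
  (42n)! · e^(42n) / (42n)^(42n) ~ sqrt(2π·42n) = sqrt(2π·42) · sqrt(n) → ∞.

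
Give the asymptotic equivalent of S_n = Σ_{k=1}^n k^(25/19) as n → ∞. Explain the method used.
S_n ~ (19/44) · n^(44/19)

Integral comparison: Σ_{k=1}^n k^(25/19) = ∫_0^n x^(25/19) dx + O(n^(25/19)). The integral is n^(1 + 25/19) / (1 + 25/19) = n^((25+19)/19) / ((25+19)/19) = (19/44) · n^(44/19).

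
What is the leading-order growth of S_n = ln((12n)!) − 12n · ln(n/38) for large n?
S_n ~ 12n · (ln 456 − 1) + O(ln n)

Stirling: ln((12n)!) = 12n ln(12n) − 12n + O(ln n).
  S_n = 12n ln(12n) − 12n − 12n ln(n/38) + O(ln n)
      = 12n ln(12n) − 12n ln n + 12n ln 38 − 12n + O(ln n)
      = 12n ln 12 + 12n ln 38 − 12n + O(ln n)
      = 12n (ln 456 − 1) + O(ln n).
Numerically ln(456) − 1 ≈ 5.1225.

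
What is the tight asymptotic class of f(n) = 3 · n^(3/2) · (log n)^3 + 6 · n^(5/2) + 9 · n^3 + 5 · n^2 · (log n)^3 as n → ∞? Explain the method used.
f(n) ∈ Θ(n^3)

Compare the terms by growth order. For large n, n^a · (log n)^b dominates n^a' · (log n)^b' iff a > a', or (a = a' and b > b'). Ranking the 4 terms shows the dominant one is 9 · n^3. Hence f(n) ∈ Θ(n^3).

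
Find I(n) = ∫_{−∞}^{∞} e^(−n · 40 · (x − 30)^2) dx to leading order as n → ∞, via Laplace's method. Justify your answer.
I(n) = sqrt(π/(40n))

Here φ(x) = 40 · (x − 30)^2 has its unique minimum at x* = 30 with φ(x*) = 0 and φ''(x*) = 80. Laplace's method gives
  I(n) ~ e^(−n φ(x*)) · sqrt(2π / (n · φ''(x*))) = sqrt(2π / (80n)) = sqrt(π/(40n)).
This is exact: substituting u = (x − 30)·sqrt(40n) gives I(n) = (1/sqrt(40n)) ∫_{−∞}^{∞} e^(−u^2) du = sqrt(π/(40n)).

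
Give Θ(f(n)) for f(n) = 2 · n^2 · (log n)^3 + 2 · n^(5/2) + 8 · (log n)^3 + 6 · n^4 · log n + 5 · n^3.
f(n) ∈ Θ(n^4 · log n)

Compare the terms by growth order. For large n, n^a · (log n)^b dominates n^a' · (log n)^b' iff a > a', or (a = a' and b > b'). Ranking the 5 terms shows the dominant one is 6 · n^4 · log n. Hence f(n) ∈ Θ(n^4 · log n).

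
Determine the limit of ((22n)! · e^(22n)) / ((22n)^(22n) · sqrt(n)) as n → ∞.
lim = sqrt(2π·22)

Stirling: (22n)! ~ sqrt(2π·22n) · (22n/e)^(22n). Hence
  (22n)! · e^(22n) / (22n)^(22n) ~ sqrt(2π·22n).
Dividing by sqrt(n): sqrt(2π·22n) / sqrt(n) = sqrt(2π·22) · n^((1−1)/2), so the limit is sqrt(2π·22).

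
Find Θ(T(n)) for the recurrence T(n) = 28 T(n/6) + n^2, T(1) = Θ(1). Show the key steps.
T(n) = Θ(n^2)

log_6 28 ≈ 1.860. f(n) = n^2 dominates n^(log_6 28) since 2 > 1.860, and the regularity condition a·f(n/b) = 28·(n/6)^2 = (28/36)·n^2 ≤ c·f(n) holds with c = 28/36 ≈ 0.778 < 1. So this is Case 3: T(n) = Θ(f(n)) = Θ(n^2).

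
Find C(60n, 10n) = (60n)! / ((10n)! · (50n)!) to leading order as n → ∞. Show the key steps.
C(60n, 10n) ~ (46656/3125)^(10n) · sqrt(3/(5π·10n))

Write N = 10n. Apply Stirling to each factorial:
  (6N)! ~ sqrt(2π·6N) · (6N/e)^(6N),
  N! ~ sqrt(2π N) · (N/e)^N,
  (5N)! ~ sqrt(2π·5N) · (5N/e)^(5N).
The exponential factors combine to (6N)^(6N) / (N^N · (5N)^(5N)) = 6^(6N)/5^(5N) = (6^6/5^5)^N = (46656/3125)^N.
The square-root prefactors combine to sqrt(2π·6N) / (sqrt(2π N)·sqrt(2π·5N)) = sqrt(6 / (2π·5·N)) = sqrt(3/(5π·10n)).
Substituting N = 10n: C(60n, 10n) ~ (46656/3125)^(10n) · sqrt(3/(5π·10n)).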